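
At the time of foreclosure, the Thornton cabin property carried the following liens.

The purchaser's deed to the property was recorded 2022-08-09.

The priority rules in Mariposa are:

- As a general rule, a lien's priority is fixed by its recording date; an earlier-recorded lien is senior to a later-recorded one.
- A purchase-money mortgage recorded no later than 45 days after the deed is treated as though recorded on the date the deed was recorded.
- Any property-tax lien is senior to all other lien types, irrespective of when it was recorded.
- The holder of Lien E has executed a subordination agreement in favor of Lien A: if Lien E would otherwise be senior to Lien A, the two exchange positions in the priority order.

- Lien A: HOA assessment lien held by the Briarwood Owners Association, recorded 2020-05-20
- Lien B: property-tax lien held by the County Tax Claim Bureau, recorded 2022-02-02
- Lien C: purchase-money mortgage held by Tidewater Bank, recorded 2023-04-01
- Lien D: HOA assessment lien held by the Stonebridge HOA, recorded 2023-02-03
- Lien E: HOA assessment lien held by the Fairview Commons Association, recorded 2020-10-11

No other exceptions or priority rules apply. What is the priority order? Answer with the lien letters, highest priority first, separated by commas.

B, A, E, D, C

Adjusting effective dates: C missed the 45-day window (235 days after the deed), so its recording date stands.
B is a property-tax lien, so it outranks all other liens regardless of date.
Among the remaining liens, by effective date: A (2020-05-20), E (2020-10-11), D (2023-02-03), C (2023-04-01).
Since E is not senior to A, the subordination leaves the order unchanged.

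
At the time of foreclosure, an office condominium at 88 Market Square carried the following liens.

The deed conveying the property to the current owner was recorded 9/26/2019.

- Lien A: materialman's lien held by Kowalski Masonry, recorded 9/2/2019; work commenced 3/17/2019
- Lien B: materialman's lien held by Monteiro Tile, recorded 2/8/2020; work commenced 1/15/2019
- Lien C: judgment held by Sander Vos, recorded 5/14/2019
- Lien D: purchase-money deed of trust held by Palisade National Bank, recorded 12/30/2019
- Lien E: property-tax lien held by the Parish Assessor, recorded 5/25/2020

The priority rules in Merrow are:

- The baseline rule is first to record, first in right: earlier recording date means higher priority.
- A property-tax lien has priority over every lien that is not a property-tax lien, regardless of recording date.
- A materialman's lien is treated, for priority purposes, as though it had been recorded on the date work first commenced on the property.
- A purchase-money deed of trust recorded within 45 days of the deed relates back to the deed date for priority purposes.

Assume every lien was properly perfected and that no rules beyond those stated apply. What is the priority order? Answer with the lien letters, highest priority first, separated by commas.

First, effective dates: A's effective date is 3/17/2019, when work began; B relates back to 1/15/2019 (work commenced); D missed the 45-day window (95 days after the deed), so its recording date stands.
E is a property-tax lien and takes priority over every other lien.
The other liens, earliest effective date first: B (1/15/2019), A (3/17/2019), C (5/14/2019), D (12/30/2019).

E, B, A, C, D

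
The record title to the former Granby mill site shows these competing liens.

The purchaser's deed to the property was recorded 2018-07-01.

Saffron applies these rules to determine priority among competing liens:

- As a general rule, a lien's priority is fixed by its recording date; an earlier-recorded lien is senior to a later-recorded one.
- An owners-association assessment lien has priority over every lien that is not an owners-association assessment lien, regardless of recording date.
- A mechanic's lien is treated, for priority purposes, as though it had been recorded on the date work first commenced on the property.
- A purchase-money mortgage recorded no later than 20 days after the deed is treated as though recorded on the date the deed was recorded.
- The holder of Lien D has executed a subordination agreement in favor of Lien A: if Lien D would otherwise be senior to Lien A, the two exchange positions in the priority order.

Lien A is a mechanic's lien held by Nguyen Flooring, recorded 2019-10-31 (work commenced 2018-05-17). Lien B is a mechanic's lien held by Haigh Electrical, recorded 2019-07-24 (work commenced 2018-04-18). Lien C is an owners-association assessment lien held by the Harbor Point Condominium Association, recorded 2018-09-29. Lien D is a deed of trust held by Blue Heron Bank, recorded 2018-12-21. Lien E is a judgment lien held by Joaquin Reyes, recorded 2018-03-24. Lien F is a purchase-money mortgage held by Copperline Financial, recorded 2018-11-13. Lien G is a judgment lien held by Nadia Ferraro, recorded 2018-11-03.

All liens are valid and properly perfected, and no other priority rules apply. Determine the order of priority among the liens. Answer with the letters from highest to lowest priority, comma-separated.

Effective dates: A relates back to 2018-05-17 (work commenced); B's effective date is 2018-04-18, when work began; F missed the 20-day window (135 days after the deed), so its recording date stands.
C, as an owners-association assessment lien, has superpriority and ranks first.
The other liens, earliest effective date first: E (2018-03-24), B (2018-04-18), A (2018-05-17), G (2018-11-03), F (2018-11-13), D (2018-12-21).
D is already junior to A, so the subordination agreement changes nothing.

C, E, B, A, G, F, D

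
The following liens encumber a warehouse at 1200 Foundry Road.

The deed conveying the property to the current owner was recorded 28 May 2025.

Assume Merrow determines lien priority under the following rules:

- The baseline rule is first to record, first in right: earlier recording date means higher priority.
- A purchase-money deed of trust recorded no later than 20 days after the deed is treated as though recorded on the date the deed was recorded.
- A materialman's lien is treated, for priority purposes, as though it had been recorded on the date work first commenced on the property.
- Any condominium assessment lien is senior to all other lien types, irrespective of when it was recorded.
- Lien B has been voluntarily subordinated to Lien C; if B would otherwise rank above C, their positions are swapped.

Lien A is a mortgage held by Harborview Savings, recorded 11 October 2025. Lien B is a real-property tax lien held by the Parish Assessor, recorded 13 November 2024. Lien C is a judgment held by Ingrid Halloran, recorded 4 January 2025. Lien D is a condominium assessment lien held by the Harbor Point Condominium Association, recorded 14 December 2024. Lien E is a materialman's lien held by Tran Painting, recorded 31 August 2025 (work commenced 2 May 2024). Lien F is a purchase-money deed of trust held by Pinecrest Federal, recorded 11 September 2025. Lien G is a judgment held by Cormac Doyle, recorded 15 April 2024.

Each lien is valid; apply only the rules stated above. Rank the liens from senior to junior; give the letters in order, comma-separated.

D, G, E, C, B, F, A

Adjusting effective dates: E is treated as recorded 2 May 2024, the work-commencement date; F missed the 20-day window (106 days after the deed), so its recording date stands.
D is a condominium assessment lien and takes priority over every other lien.
Ordering the rest by effective date: G (15 April 2024), E (2 May 2024), B (13 November 2024), C (4 January 2025), F (11 September 2025), A (11 October 2025).
Because B would otherwise rank above C, the subordination swaps them.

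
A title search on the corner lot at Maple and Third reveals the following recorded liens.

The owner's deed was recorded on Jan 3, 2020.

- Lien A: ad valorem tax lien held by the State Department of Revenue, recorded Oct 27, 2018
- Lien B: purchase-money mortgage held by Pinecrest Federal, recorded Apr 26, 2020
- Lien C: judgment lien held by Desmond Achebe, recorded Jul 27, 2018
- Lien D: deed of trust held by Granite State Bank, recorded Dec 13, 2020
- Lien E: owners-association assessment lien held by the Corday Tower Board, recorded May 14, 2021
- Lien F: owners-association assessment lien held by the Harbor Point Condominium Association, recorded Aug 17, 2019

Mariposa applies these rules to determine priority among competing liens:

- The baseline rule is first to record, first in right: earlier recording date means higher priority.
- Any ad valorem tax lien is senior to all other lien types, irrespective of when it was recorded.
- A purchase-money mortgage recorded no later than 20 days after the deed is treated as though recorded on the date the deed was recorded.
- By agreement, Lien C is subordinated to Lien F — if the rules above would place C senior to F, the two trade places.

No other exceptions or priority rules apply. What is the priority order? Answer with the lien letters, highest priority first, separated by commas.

A, F, C, B, D, E

Adjusting effective dates: B missed the 20-day window (114 days after the deed), so its recording date stands.
A is an ad valorem tax lien and takes priority over every other lien.
The other liens, earliest effective date first: C (Jul 27, 2018), F (Aug 17, 2019), B (Apr 26, 2020), D (Dec 13, 2020), E (May 14, 2021).
Because C would otherwise rank above F, the subordination swaps them.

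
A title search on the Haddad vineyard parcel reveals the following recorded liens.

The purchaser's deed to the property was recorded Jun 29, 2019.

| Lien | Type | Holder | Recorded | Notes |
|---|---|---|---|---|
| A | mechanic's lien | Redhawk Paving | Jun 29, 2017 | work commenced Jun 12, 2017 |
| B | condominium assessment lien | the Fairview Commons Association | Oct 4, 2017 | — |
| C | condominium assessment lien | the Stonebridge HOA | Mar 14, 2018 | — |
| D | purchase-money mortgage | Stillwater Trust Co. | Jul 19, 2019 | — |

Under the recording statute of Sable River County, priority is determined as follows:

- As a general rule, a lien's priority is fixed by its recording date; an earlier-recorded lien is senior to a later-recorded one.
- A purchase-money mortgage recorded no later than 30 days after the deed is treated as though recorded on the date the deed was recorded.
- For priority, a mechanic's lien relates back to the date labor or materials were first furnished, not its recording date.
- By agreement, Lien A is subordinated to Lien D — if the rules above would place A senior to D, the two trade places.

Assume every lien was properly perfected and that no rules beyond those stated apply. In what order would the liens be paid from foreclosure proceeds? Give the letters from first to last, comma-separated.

Effective dates: A is treated as recorded Jun 12, 2017, the work-commencement date; D's effective date is the deed date, Jun 29, 2019.
Ordering by effective date: A (Jun 12, 2017), B (Oct 4, 2017), C (Mar 14, 2018), D (Jun 29, 2019).
The subordination applies — A was senior to D — so A and D swap.

D, B, C, A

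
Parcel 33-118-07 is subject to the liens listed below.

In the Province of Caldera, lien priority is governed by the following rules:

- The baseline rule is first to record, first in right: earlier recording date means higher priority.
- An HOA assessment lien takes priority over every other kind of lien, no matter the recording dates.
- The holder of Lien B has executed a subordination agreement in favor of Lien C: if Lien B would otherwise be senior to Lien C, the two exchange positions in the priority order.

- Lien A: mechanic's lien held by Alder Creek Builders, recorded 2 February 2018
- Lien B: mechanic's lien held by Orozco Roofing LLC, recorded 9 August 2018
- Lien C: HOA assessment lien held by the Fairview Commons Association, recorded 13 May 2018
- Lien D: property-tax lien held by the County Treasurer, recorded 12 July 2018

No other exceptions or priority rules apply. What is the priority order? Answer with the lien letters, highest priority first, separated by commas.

C, A, D, B

C, as an HOA assessment lien, has superpriority and ranks first.
Among the remaining liens, by effective date: A (2 February 2018), D (12 July 2018), B (9 August 2018).
Since B is not senior to C, the subordination leaves the order unchanged.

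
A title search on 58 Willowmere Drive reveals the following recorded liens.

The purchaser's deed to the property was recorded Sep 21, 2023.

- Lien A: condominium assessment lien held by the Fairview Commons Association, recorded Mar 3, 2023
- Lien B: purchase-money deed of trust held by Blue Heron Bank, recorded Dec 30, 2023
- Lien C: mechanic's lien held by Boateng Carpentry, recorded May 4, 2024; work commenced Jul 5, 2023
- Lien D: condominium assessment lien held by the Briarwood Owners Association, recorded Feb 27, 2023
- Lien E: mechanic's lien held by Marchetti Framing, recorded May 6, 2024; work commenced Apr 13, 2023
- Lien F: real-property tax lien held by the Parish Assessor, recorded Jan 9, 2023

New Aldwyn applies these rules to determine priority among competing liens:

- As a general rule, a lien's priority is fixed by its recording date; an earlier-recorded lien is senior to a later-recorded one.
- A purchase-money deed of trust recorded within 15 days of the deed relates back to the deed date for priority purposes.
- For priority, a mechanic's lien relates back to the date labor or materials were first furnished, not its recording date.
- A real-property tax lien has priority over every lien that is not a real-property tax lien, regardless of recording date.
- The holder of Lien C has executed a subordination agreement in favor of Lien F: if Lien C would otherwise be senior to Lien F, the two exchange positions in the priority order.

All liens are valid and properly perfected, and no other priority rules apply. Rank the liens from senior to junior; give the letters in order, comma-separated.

Adjusting effective dates: B was recorded 100 days after the deed, outside the 15-day window, so it keeps its recording date; C relates back to Jul 5, 2023 (work commenced); E's effective date is Apr 13, 2023, when work began.
F is a real-property tax lien and takes priority over every other lien.
The other liens, earliest effective date first: D (Feb 27, 2023), A (Mar 3, 2023), E (Apr 13, 2023), C (Jul 5, 2023), B (Dec 30, 2023).
C already ranks below F; the subordination has no effect.

F, D, A, E, C, B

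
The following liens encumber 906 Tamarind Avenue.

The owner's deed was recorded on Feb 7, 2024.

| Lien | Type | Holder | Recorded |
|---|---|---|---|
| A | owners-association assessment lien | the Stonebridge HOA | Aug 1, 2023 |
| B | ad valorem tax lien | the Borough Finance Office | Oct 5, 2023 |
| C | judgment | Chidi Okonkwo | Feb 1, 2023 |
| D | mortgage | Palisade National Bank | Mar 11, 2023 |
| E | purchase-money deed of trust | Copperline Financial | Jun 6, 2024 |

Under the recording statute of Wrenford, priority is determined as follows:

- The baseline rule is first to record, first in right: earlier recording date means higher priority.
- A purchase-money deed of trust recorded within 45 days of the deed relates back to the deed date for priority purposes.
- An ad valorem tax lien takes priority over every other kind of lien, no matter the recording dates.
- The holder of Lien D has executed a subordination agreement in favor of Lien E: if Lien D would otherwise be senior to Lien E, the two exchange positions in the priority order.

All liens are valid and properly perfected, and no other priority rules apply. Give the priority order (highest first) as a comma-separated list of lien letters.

B, C, E, A, D

Effective dates after the stated exceptions: E missed the 45-day window (120 days after the deed), so its recording date stands.
As an ad valorem tax lien, B is senior to every other lien.
Ordering the rest by effective date: C (Feb 1, 2023), D (Mar 11, 2023), A (Aug 1, 2023), E (Jun 6, 2024).
D is senior to E before the subordination, so the two trade places.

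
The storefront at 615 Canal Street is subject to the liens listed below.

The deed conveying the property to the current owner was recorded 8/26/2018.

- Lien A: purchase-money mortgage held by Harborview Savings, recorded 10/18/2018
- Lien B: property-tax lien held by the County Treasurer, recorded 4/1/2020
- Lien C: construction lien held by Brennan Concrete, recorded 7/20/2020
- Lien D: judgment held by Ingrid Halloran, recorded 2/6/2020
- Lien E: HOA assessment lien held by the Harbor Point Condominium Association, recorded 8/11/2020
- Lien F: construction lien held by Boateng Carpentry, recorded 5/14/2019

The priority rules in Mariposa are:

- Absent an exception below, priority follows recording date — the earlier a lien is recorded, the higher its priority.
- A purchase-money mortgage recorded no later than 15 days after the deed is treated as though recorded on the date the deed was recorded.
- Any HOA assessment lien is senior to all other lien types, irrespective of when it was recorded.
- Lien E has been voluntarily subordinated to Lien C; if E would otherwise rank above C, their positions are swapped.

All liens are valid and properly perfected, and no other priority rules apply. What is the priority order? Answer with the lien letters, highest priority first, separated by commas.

First, effective dates: A was recorded 53 days after the deed — beyond 15 days — so no relation-back applies.
E, as an HOA assessment lien, has superpriority and ranks first.
Ordering the rest by effective date: A (10/18/2018), F (5/14/2019), D (2/6/2020), B (4/1/2020), C (7/20/2020).
The subordination applies — E was senior to C — so E and C swap.

C, A, F, D, B, E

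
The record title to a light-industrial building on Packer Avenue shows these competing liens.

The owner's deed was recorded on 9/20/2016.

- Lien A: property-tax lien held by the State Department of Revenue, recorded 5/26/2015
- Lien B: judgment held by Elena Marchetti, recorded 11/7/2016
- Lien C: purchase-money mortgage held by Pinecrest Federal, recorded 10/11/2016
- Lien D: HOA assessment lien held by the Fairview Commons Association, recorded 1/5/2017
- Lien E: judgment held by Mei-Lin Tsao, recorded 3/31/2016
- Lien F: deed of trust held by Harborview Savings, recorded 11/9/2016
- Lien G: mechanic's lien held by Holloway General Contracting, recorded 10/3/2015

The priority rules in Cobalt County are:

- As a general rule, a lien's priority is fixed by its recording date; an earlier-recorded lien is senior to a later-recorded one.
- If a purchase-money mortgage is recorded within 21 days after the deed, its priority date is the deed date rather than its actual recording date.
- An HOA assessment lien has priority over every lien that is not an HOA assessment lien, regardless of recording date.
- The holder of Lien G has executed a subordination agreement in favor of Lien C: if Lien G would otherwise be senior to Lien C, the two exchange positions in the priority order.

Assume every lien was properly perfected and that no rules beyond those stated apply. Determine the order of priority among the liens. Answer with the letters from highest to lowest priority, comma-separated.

D, A, C, E, G, B, F

First, effective dates: C's effective date is the deed date, 9/20/2016.
D, as an HOA assessment lien, has superpriority and ranks first.
Remaining liens by effective date: A (5/26/2015), G (10/3/2015), E (3/31/2016), C (9/20/2016), B (11/7/2016), F (11/9/2016).
G would otherwise be senior to C, so under the subordination agreement G and C exchange positions.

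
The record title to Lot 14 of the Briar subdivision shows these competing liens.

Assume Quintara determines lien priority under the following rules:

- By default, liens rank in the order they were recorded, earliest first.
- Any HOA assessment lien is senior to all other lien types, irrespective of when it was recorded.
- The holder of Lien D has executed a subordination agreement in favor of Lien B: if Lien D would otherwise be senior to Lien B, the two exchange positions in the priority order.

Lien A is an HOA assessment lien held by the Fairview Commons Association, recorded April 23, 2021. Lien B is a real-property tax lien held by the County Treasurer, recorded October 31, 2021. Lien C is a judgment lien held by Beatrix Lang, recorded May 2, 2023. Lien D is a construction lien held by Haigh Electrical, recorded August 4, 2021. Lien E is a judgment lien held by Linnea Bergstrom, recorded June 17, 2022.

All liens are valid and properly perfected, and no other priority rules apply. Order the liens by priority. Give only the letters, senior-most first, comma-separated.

A, B, D, E, C

A is an HOA assessment lien and takes priority over every other lien.
Among the remaining liens, by effective date: D (August 4, 2021), B (October 31, 2021), E (June 17, 2022), C (May 2, 2023).
Because D would otherwise rank above B, the subordination swaps them.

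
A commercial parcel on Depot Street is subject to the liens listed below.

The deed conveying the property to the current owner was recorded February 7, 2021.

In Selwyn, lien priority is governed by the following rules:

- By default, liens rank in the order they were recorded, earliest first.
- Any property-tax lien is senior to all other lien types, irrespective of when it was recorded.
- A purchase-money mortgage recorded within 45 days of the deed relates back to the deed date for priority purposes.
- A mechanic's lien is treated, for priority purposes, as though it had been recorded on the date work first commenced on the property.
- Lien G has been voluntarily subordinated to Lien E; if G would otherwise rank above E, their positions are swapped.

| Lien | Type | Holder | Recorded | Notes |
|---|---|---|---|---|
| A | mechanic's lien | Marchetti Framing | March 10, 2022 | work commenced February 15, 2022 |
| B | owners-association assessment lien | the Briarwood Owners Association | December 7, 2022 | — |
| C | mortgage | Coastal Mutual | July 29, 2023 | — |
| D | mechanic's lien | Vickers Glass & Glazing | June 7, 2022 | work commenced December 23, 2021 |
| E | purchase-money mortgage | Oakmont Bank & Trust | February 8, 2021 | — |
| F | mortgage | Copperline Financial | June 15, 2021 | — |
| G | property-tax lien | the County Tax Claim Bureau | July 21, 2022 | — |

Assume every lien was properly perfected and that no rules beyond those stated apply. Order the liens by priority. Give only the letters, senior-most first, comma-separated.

Adjusting effective dates: A relates back to February 15, 2022 (work commenced); D is treated as recorded December 23, 2021, the work-commencement date; E relates back to the deed date February 7, 2021.
G, as a property-tax lien, has superpriority and ranks first.
Among the remaining liens, by effective date: E (February 7, 2021), F (June 15, 2021), D (December 23, 2021), A (February 15, 2022), B (December 7, 2022), C (July 29, 2023).
G is senior to E before the subordination, so the two trade places.

E, G, F, D, A, B, C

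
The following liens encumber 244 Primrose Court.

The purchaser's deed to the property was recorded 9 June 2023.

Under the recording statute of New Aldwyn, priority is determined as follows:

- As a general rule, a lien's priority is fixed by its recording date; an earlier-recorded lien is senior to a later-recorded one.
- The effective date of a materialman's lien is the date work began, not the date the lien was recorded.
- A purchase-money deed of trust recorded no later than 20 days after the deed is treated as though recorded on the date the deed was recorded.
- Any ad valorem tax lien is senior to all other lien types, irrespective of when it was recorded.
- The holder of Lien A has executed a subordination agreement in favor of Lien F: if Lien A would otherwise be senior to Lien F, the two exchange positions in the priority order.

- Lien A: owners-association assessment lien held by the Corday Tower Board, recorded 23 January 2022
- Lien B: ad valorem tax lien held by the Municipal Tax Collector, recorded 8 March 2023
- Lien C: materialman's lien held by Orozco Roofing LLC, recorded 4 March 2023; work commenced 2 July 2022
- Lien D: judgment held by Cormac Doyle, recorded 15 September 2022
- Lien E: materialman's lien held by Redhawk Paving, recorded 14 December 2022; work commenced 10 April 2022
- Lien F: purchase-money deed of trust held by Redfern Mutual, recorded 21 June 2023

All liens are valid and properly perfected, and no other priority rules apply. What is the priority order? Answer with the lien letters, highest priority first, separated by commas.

B, F, E, C, D, A

First, effective dates: C is treated as recorded 2 July 2022, the work-commencement date; E's effective date is 10 April 2022, when work began; F relates back to the deed date 9 June 2023.
B, as an ad valorem tax lien, has superpriority and ranks first.
The other liens, earliest effective date first: A (23 January 2022), E (10 April 2022), C (2 July 2022), D (15 September 2022), F (9 June 2023).
Because A would otherwise rank above F, the subordination swaps them.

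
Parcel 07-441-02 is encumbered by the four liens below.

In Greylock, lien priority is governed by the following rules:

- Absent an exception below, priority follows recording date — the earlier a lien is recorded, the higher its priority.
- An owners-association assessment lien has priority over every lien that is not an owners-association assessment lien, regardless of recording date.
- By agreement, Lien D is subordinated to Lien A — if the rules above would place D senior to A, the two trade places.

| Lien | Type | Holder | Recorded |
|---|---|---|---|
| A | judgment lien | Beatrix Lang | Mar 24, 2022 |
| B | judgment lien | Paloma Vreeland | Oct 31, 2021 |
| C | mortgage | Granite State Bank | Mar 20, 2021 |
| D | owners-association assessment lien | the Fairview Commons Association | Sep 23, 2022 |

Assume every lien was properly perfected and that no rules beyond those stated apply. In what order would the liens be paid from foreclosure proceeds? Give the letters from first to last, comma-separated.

D is an owners-association assessment lien and takes priority over every other lien.
Ordering the rest by effective date: C (Mar 20, 2021), B (Oct 31, 2021), A (Mar 24, 2022).
D would otherwise be senior to A, so under the subordination agreement D and A exchange positions.

A, C, B, D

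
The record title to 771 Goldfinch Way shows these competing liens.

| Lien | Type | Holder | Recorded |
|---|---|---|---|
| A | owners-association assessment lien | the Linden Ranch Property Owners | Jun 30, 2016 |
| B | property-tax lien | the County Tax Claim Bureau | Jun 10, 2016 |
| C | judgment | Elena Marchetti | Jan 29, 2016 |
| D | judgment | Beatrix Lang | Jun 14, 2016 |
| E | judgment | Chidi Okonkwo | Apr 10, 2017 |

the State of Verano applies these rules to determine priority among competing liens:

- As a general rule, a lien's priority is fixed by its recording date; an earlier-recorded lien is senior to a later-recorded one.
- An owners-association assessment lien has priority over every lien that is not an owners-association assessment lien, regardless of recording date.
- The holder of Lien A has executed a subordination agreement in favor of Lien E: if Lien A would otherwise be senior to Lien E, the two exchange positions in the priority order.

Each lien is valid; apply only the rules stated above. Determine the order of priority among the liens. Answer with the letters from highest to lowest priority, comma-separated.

E, C, B, D, A

A is an owners-association assessment lien, so it outranks all other liens regardless of date.
Among the remaining liens, by effective date: C (Jan 29, 2016), B (Jun 10, 2016), D (Jun 14, 2016), E (Apr 10, 2017).
A is senior to E before the subordination, so the two trade places.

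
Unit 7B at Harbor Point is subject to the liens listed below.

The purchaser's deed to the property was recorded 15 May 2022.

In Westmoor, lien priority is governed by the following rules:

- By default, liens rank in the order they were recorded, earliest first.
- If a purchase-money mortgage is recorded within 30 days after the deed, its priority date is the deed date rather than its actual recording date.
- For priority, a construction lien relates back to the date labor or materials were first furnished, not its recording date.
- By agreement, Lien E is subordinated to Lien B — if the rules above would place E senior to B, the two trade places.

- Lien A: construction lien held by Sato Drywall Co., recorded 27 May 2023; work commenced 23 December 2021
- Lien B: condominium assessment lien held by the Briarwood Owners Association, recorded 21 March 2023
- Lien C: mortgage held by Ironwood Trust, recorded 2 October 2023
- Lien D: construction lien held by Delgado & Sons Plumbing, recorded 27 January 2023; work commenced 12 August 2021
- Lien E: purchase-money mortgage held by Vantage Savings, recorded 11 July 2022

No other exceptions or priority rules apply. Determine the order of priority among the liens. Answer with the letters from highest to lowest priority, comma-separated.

Adjusting effective dates: A relates back to 23 December 2021 (work commenced); D is treated as recorded 12 August 2021, the work-commencement date; E was recorded 57 days after the deed — beyond 30 days — so no relation-back applies.
By effective date: D (12 August 2021), A (23 December 2021), E (11 July 2022), B (21 March 2023), C (2 October 2023).
Because E would otherwise rank above B, the subordination swaps them.

D, A, B, E, C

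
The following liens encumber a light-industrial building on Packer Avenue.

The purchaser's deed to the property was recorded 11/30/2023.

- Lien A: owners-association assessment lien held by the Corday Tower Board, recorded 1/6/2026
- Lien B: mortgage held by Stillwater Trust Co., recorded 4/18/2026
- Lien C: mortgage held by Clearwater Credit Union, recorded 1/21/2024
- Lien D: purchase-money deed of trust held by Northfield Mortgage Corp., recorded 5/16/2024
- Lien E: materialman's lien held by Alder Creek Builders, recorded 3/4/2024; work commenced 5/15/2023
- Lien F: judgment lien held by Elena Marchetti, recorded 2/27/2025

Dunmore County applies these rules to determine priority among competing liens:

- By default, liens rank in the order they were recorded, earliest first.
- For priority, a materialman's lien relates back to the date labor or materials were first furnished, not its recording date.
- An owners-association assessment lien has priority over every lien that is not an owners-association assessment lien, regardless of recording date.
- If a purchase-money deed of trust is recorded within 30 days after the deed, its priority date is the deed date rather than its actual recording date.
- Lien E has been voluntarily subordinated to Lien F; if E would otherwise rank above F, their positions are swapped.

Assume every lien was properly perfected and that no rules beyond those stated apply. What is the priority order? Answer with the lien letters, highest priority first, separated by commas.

Adjusting effective dates: D was recorded 168 days after the deed — beyond 30 days — so no relation-back applies; E's effective date is 5/15/2023, when work began.
As an owners-association assessment lien, A is senior to every other lien.
Ordering the rest by effective date: E (5/15/2023), C (1/21/2024), D (5/16/2024), F (2/27/2025), B (4/18/2026).
Because E would otherwise rank above F, the subordination swaps them.

A, F, C, D, E, B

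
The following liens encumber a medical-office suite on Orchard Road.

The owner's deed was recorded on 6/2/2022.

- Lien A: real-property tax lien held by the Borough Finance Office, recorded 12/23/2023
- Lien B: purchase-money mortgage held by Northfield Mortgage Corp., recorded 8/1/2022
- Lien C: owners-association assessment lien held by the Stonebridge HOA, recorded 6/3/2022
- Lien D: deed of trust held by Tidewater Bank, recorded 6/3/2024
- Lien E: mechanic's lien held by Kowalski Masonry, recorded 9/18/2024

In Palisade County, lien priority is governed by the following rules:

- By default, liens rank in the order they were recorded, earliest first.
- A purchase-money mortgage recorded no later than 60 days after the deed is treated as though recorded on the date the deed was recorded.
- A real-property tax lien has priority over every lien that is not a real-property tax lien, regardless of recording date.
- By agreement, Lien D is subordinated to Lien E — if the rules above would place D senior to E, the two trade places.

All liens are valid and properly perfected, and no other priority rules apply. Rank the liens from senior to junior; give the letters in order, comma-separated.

A, B, C, E, D

First, effective dates: B relates back to the deed date 6/2/2022.
As a real-property tax lien, A is senior to every other lien.
Among the remaining liens, by effective date: B (6/2/2022), C (6/3/2022), D (6/3/2024), E (9/18/2024).
D would otherwise be senior to E, so under the subordination agreement D and E exchange positions.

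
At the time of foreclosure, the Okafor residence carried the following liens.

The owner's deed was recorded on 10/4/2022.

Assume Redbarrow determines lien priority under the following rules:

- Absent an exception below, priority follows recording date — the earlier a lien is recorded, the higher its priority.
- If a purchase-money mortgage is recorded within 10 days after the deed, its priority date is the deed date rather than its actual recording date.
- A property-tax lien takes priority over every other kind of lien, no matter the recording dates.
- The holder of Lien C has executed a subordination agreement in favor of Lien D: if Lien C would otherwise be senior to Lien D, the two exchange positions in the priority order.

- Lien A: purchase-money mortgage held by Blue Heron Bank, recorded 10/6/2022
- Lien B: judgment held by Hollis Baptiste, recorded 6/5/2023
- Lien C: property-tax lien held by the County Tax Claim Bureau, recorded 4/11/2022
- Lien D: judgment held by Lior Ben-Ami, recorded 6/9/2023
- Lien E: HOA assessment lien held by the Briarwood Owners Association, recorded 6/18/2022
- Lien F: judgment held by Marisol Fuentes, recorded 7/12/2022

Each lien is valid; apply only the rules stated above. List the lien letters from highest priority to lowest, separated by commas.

First, effective dates: A's effective date is the deed date, 10/4/2022.
As a property-tax lien, C is senior to every other lien.
The other liens, earliest effective date first: E (6/18/2022), F (7/12/2022), A (10/4/2022), B (6/5/2023), D (6/9/2023).
The subordination applies — C was senior to D — so C and D swap.

D, E, F, A, B, C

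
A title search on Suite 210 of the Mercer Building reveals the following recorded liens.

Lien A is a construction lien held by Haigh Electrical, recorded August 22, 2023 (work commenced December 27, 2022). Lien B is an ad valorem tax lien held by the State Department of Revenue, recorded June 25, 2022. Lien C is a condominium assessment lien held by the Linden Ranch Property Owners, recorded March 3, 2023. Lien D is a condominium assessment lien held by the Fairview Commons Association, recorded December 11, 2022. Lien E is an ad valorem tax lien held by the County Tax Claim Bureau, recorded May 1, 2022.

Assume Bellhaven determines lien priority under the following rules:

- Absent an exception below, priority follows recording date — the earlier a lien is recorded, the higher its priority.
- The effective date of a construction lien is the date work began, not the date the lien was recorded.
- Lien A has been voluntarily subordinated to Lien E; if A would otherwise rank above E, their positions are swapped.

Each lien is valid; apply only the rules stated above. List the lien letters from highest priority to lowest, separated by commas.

Effective dates after the stated exceptions: A is treated as recorded December 27, 2022, the work-commencement date.
Sorted by effective date: E (May 1, 2022), B (June 25, 2022), D (December 11, 2022), A (December 27, 2022), C (March 3, 2023).
A is already junior to E, so the subordination agreement changes nothing.

E, B, D, A, C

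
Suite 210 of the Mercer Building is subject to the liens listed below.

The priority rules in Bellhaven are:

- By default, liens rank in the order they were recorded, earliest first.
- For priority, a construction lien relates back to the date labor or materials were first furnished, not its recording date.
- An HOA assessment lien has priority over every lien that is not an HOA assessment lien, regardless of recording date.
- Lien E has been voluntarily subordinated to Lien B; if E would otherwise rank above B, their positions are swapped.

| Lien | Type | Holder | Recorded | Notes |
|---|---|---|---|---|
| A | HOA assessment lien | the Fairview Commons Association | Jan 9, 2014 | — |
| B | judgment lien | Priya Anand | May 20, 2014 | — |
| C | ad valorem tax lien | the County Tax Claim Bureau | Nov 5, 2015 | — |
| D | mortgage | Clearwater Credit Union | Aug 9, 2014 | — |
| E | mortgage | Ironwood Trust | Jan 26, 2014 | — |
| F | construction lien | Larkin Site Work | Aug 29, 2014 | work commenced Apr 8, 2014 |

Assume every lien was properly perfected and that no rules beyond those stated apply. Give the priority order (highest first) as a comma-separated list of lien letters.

A, B, F, E, D, C

Effective dates: F is treated as recorded Apr 8, 2014, the work-commencement date.
A, as an HOA assessment lien, has superpriority and ranks first.
Among the remaining liens, by effective date: E (Jan 26, 2014), F (Apr 8, 2014), B (May 20, 2014), D (Aug 9, 2014), C (Nov 5, 2015).
Because E would otherwise rank above B, the subordination swaps them.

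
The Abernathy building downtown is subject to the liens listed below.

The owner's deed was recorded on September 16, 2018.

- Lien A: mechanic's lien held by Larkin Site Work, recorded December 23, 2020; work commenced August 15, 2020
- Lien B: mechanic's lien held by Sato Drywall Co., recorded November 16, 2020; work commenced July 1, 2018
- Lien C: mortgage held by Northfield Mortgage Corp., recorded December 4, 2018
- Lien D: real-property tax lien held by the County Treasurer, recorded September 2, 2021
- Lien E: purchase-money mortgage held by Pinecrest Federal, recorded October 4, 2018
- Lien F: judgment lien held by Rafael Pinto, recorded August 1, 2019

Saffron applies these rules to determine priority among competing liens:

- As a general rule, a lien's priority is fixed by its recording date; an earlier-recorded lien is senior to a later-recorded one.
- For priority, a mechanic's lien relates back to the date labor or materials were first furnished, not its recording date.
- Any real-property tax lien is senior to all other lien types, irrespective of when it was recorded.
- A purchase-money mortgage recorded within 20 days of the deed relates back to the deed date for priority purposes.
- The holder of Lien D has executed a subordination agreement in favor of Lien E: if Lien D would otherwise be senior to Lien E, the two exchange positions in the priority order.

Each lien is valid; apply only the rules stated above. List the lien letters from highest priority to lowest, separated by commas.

E, B, D, C, F, A

Adjusting effective dates: A's effective date is August 15, 2020, when work began; B's effective date is July 1, 2018, when work began; E's effective date is the deed date, September 16, 2018.
D is a real-property tax lien, so it outranks all other liens regardless of date.
The other liens, earliest effective date first: B (July 1, 2018), E (September 16, 2018), C (December 4, 2018), F (August 1, 2019), A (August 15, 2020).
D would otherwise be senior to E, so under the subordination agreement D and E exchange positions.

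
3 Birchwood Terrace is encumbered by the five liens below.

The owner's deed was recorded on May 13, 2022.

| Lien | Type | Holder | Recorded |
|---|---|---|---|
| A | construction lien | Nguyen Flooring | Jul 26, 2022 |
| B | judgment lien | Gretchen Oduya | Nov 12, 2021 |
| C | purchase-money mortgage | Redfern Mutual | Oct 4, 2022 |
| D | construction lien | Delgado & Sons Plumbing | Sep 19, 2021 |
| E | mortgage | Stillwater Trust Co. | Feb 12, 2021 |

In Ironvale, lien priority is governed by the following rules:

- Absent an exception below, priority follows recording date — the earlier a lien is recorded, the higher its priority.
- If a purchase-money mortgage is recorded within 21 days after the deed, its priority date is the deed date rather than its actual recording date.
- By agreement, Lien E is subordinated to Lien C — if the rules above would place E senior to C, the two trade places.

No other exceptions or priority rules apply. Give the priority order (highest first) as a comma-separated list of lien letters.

First, effective dates: C was recorded 144 days after the deed, outside the 21-day window, so it keeps its recording date.
By effective date: E (Feb 12, 2021), D (Sep 19, 2021), B (Nov 12, 2021), A (Jul 26, 2022), C (Oct 4, 2022).
The subordination applies — E was senior to C — so E and C swap.

C, D, B, A, E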